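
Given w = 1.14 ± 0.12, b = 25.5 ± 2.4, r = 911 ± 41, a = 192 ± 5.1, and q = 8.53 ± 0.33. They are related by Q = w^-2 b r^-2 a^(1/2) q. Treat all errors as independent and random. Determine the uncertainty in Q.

0.000701

Products/powers → add relative errors in quadrature, weighted by exponent:
  (-2·δw/w)² = (-2×0.105)² = 0.0443;  (1·δb/b)² = (1×0.0941)² = 0.00886;  (-2·δr/r)² = (-2×0.0450)² = 0.00810;  (½·δa/a)² = (0.5×0.0266)² = 0.000176;  (1·δq/q)² = (1×0.0387)² = 0.00150
δQ/Q = √(0.0630) = 0.251
Q = 0.00279, so δQ = 0.251 × 0.00279 = 0.000701.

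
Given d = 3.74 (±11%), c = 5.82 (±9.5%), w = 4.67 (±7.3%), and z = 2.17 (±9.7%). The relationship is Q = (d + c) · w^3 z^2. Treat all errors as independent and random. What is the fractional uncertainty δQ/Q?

Let u = d + c = 9.56. δu = √(δd² + δc²) = √(0.169 + 0.306) = 0.689, so δu/u = 0.0721.
Q is then a monomial in u, w, z:
δQ/Q = √((δu/u)² + (3·δw/w)² + (2·δz/z)²) = √(0.00520 + 0.0480 + 0.0376) = 0.301

0.301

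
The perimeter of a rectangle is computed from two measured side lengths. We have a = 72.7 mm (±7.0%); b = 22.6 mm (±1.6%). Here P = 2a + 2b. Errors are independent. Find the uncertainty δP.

P is a linear combination, so absolute uncertainties add in quadrature:
  (2·δa)² = 104;  (2·δb)² = 0.523
δP = √(104) = 10.2 mm

10.2 mm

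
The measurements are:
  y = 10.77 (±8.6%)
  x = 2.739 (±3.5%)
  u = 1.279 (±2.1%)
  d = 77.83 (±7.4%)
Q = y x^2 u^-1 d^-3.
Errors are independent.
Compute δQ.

3.34e-05

For a monomial Q ∝ y, x^2, u^-1, d^-3, fractional errors add in quadrature:
  (1·δy/y)² = (1×0.0860)² = 0.00740;  (2·δx/x)² = (2×0.0350)² = 0.00490;  (-1·δu/u)² = (-1×0.0210)² = 0.000441;  (-3·δd/d)² = (-3×0.0740)² = 0.0493
δQ/Q = √(0.0620) = 0.249
Q = 0.0001340, so δQ = 0.249 × 0.0001340 = 3.34e-05.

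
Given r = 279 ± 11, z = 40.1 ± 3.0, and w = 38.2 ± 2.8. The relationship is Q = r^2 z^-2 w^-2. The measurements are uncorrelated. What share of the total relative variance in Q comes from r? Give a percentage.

(δQ/Q)² = (2·δr/r)² + (-2·δz/z)² + (-2·δw/w)²
  r term: (2×0.0394)² = 0.00622
  z term: (-2×0.0748)² = 0.0224
  w term: (-2×0.0733)² = 0.0215
Total = 0.0501. Share from r = 0.00622/0.0501 = 0.124.

12.4%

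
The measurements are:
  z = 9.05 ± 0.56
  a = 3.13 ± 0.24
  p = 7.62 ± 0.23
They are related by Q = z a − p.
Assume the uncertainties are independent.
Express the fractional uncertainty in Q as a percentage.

13.5%

Let w = z·a = 28.3. δw/w = √((1·δz/z)² + (1·δa/a)²) = √(0.00383 + 0.00588) = 0.0985, so δw = 2.79.
Q = w − p: δQ = √(δw² + δp²) = √(7.79 + 0.0529) = 2.80
Q = 20.7, so δQ/Q = 2.80/20.7 = 0.135.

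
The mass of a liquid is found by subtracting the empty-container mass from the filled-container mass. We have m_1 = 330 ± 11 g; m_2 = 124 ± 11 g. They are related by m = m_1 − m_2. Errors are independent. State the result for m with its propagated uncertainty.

206 ± 15.6 g

For a sum/difference, combine absolute errors in quadrature:
  (δm_1)² = 121;  (δm_2)² = 121
δm = √(242) = 15.6 g
m = 206 g.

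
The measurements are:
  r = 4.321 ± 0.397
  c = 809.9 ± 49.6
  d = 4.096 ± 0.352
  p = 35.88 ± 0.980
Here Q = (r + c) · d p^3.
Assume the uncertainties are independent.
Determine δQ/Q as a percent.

13.3%

Let u = r + c = 814.2. δu = √(δr² + δc²) = √(0.158 + 2460) = 49.6, so δu/u = 0.0609.
Q is then a monomial in u, d, p:
δQ/Q = √((δu/u)² + (1·δd/d)² + (3·δp/p)²) = √(0.00371 + 0.00739 + 0.00671) = 0.133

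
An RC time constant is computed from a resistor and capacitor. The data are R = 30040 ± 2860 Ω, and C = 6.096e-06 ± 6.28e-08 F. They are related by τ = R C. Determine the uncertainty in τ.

0.0175 s

Each factor contributes (exponent × relative error)² to (δτ/τ)²:
  (1·δR/R)² = (1×0.0952)² = 0.00906;  (1·δC/C)² = (1×0.0103)² = 0.000106
δτ/τ = √(0.00917) = 0.0958
τ = 0.1831 s, so δτ = 0.0958 × 0.1831 = 0.0175 s.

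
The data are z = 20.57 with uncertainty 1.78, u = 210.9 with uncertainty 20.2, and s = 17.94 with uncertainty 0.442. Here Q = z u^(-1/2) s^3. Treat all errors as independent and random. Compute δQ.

Since Q is a product/quotient, work with relative uncertainties:
  (1·δz/z)² = (1×0.0865)² = 0.00749;  (−½·δu/u)² = (-0.5×0.0958)² = 0.00229;  (3·δs/s)² = (3×0.0246)² = 0.00546
δQ/Q = √(0.0152) = 0.123
Q = 8178, so δQ = 0.123 × 8178 = 1010.

1010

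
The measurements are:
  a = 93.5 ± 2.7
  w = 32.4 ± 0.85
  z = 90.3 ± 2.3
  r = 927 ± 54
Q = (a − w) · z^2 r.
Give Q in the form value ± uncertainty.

(4.62 ± 0.417) × 10^8

Let u = a − w = 61.1. δu = √(δa² + δw²) = √(7.29 + 0.722) = 2.83, so δu/u = 0.0463.
Q is then a monomial in u, z, r:
δQ/Q = √((δu/u)² + (2·δz/z)² + (1·δr/r)²) = √(0.00215 + 0.00260 + 0.00339) = 0.0902
Q = 4.62e+08, so δQ = 0.0902 × 4.62e+08 = 4.17e+07.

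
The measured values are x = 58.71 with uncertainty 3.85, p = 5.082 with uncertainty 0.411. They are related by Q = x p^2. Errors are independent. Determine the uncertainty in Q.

Q is a product of powers, so relative uncertainties combine in quadrature:
  (1·δx/x)² = (1×0.0656)² = 0.00430;  (2·δp/p)² = (2×0.0809)² = 0.0262
δQ/Q = √(0.0305) = 0.175
Q = 1516, so δQ = 0.175 × 1516 = 265.

265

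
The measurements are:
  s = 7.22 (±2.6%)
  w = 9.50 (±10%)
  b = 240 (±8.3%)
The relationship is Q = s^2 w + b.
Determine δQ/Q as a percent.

8.06%

Let p = s^2·w = 495. δp/p = √((2·δs/s)² + (1·δw/w)²) = √(0.00270 + 0.0100) = 0.113, so δp = 55.8.
Q = p + b: δQ = √(δp² + δb²) = √(3120 + 397) = 59.3
Q = 735, so δQ/Q = 59.3/735 = 0.0806.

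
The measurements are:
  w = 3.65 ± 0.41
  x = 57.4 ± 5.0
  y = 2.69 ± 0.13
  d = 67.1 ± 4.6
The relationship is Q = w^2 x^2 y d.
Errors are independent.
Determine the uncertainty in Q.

2.35e+06

For a monomial Q ∝ w^2, x^2, y, d, fractional errors add in quadrature:
  (2·δw/w)² = (2×0.112)² = 0.0505;  (2·δx/x)² = (2×0.0871)² = 0.0304;  (1·δy/y)² = (1×0.0483)² = 0.00234;  (1·δd/d)² = (1×0.0686)² = 0.00470
δQ/Q = √(0.0879) = 0.296
Q = 7.92e+06, so δQ = 0.296 × 7.92e+06 = 2.35e+06.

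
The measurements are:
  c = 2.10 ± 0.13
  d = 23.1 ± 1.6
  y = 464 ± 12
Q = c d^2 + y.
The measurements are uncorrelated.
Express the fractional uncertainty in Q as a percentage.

Let p = c·d^2 = 1120. δp/p = √((1·δc/c)² + (2·δd/d)²) = √(0.00383 + 0.0192) = 0.152, so δp = 170.
Q = p + y: δQ = √(δp² + δy²) = √(28900 + 144) = 170
Q = 1580, so δQ/Q = 170/1580 = 0.108.

10.8%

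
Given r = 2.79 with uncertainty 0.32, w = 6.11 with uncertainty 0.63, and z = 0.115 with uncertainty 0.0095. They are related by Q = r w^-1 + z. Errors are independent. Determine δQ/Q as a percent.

Let p = r·w^-1 = 0.457. δp/p = √((1·δr/r)² + (-1·δw/w)²) = √(0.0132 + 0.0106) = 0.154, so δp = 0.0704.
Q = p + z: δQ = √(δp² + δz²) = √(0.00496 + 9.02e-05) = 0.0711
Q = 0.572, so δQ/Q = 0.0711/0.572 = 0.124.

12.4%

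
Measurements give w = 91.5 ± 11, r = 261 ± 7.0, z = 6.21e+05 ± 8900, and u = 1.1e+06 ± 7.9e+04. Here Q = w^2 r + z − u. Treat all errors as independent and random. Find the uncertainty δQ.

5.35e+05

Let p = w^2·r = 2.19e+06. δp/p = √((2·δw/w)² + (1·δr/r)²) = √(0.0578 + 0.000719) = 0.242, so δp = 5.29e+05.
Q = p + z − u: δQ = √(δp² + δz² + δu²) = √(2.79e+11 + 7.92e+07 + 6.24e+09) = 5.35e+05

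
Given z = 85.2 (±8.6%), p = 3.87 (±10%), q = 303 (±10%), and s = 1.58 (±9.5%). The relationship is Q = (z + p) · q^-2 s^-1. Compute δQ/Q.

0.236

Let u = z + p = 89.1. δu = √(δz² + δp²) = √(53.7 + 0.150) = 7.34, so δu/u = 0.0824.
Q is then a monomial in u, q, s:
δQ/Q = √((δu/u)² + (-2·δq/q)² + (-1·δs/s)²) = √(0.00679 + 0.0400 + 0.00903) = 0.236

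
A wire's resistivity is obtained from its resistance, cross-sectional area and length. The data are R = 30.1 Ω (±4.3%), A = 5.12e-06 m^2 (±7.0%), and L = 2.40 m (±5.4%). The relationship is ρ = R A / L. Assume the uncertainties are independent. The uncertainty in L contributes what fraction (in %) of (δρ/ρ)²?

(δρ/ρ)² = (1·δR/R)² + (1·δA/A)² + (-1·δL/L)²
  R term: (1×0.0430)² = 0.00185
  A term: (1×0.0700)² = 0.00490
  L term: (-1×0.0540)² = 0.00292
Total = 0.00967. Share from L = 0.00292/0.00967 = 0.302.

30.2%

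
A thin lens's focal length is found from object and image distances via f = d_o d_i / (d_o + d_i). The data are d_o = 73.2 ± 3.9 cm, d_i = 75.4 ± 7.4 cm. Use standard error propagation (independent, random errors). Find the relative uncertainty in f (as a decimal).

∂f/∂d_o = (d_i/(d_o+d_i))² = 0.257;  ∂f/∂d_i = (d_o/(d_o+d_i))² = 0.243
δf = √((∂f/∂d_o · δd_o)² + (∂f/∂d_i · δd_i)²) = √(1.01 + 3.22) = 2.06 cm
f = 37.1 cm, so δf/f = 2.06/37.1 = 0.0554.

0.0554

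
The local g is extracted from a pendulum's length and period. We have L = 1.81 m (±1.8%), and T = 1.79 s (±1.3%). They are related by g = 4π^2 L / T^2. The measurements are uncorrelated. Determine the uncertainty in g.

0.705 m/s^2

Since g is a product/quotient, work with relative uncertainties:
  (1·δL/L)² = (1×0.0180)² = 0.000324;  (-2·δT/T)² = (-2×0.0130)² = 0.000676
δg/g = √(0.00100) = 0.0316
g = 22.3 m/s^2, so δg = 0.0316 × 22.3 = 0.705 m/s^2.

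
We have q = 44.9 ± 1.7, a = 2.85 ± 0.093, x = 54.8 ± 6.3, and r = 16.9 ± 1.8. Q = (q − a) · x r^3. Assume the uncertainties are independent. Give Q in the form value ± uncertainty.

(1.11 ± 0.380) × 10^7

Let u = q − a = 42.0. δu = √(δq² + δa²) = √(2.89 + 0.00865) = 1.70, so δu/u = 0.0405.
Q is then a monomial in u, x, r:
δQ/Q = √((δu/u)² + (1·δx/x)² + (3·δr/r)²) = √(0.00164 + 0.0132 + 0.102) = 0.342
Q = 1.11e+07, so δQ = 0.342 × 1.11e+07 = 3.8e+06.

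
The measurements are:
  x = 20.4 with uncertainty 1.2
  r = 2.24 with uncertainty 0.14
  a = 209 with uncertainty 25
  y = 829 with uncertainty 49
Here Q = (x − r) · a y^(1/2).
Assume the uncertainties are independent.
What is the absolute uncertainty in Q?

Let u = x − r = 18.2. δu = √(δx² + δr²) = √(1.44 + 0.0196) = 1.21, so δu/u = 0.0665.
Q is then a monomial in u, a, y:
δQ/Q = √((δu/u)² + (1·δa/a)² + (½·δy/y)²) = √(0.00443 + 0.0143 + 0.000873) = 0.140
Q = 1.09e+05, so δQ = 0.140 × 1.09e+05 = 15300.

15300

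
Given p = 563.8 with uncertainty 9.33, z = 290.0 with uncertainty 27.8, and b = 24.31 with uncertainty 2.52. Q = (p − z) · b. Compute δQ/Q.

Let u = p − z = 273.8. δu = √(δp² + δz²) = √(87.0 + 773) = 29.3, so δu/u = 0.107.
Q is then a monomial in u, b:
δQ/Q = √((δu/u)² + (1·δb/b)²) = √(0.0115 + 0.0107) = 0.149

0.149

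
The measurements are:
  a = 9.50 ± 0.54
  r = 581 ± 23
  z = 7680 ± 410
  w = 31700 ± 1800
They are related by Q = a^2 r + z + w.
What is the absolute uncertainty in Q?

6580

Let p = a^2·r = 52400. δp/p = √((2·δa/a)² + (1·δr/r)²) = √(0.0129 + 0.00157) = 0.120, so δp = 6310.
Q = p + z + w: δQ = √(δp² + δz² + δw²) = √(3.98e+07 + 1.68e+05 + 3.24e+06) = 6580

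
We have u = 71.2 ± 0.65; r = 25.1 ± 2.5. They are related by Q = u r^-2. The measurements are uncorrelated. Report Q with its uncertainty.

0.113 ± 0.0225

Relative error in a monomial: (δQ/Q)² = Σ (nᵢ · δxᵢ/xᵢ)².
  (1·δu/u)² = (1×0.00913)² = 8.33e-05;  (-2·δr/r)² = (-2×0.0996)² = 0.0397
δQ/Q = √(0.0398) = 0.199
Q = 0.113, so δQ = 0.199 × 0.113 = 0.0225.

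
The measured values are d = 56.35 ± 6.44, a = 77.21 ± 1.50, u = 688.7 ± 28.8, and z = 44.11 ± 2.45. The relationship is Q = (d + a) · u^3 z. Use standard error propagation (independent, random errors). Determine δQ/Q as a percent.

14.6%

Let w = d + a = 133.6. δw = √(δd² + δa²) = √(41.5 + 2.25) = 6.61, so δw/w = 0.0495.
Q is then a monomial in w, u, z:
δQ/Q = √((δw/w)² + (3·δu/u)² + (1·δz/z)²) = √(0.00245 + 0.0157 + 0.00309) = 0.146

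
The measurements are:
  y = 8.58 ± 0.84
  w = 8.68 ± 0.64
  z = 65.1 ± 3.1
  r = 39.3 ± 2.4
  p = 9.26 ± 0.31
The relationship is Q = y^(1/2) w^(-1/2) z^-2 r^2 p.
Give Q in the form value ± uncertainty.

3.36 ± 0.570

Q is a product of powers, so relative uncertainties combine in quadrature:
  (½·δy/y)² = (0.5×0.0979)² = 0.00240;  (−½·δw/w)² = (-0.5×0.0737)² = 0.00136;  (-2·δz/z)² = (-2×0.0476)² = 0.00907;  (2·δr/r)² = (2×0.0611)² = 0.0149;  (1·δp/p)² = (1×0.0335)² = 0.00112
δQ/Q = √(0.0289) = 0.170
Q = 3.36, so δQ = 0.170 × 3.36 = 0.570.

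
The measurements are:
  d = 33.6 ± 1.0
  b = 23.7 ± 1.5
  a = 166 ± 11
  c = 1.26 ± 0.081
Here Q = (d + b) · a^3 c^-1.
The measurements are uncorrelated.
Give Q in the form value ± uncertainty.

(2.08 ± 0.440) × 10^8

Let u = d + b = 57.3. δu = √(δd² + δb²) = √(1.00 + 2.25) = 1.80, so δu/u = 0.0315.
Q is then a monomial in u, a, c:
δQ/Q = √((δu/u)² + (3·δa/a)² + (-1·δc/c)²) = √(0.000990 + 0.0395 + 0.00413) = 0.211
Q = 2.08e+08, so δQ = 0.211 × 2.08e+08 = 4.4e+07.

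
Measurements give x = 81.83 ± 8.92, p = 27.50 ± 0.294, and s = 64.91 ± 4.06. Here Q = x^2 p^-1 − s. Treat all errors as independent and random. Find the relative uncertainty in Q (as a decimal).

0.298

Let w = x^2·p^-1 = 243.5. δw/w = √((2·δx/x)² + (-1·δp/p)²) = √(0.0475 + 0.000114) = 0.218, so δw = 53.1.
Q = w − s: δQ = √(δw² + δs²) = √(2820 + 16.5) = 53.3
Q = 178.6, so δQ/Q = 53.3/178.6 = 0.298.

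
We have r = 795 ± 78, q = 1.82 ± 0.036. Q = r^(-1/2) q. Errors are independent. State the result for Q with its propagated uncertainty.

Each factor contributes (exponent × relative error)² to (δQ/Q)²:
  (−½·δr/r)² = (-0.5×0.0981)² = 0.00241;  (1·δq/q)² = (1×0.0198)² = 0.000391
δQ/Q = √(0.00280) = 0.0529
Q = 0.0645, so δQ = 0.0529 × 0.0645 = 0.00341.

0.0645 ± 0.00341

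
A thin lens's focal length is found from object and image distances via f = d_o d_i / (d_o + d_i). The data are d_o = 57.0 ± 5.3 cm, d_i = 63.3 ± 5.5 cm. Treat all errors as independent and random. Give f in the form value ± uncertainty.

30.0 ± 1.92 cm

∂f/∂d_o = (d_i/(d_o+d_i))² = 0.277;  ∂f/∂d_i = (d_o/(d_o+d_i))² = 0.225
δf = √((∂f/∂d_o · δd_o)² + (∂f/∂d_i · δd_i)²) = √(2.15 + 1.52) = 1.92 cm
f = 30.0 cm.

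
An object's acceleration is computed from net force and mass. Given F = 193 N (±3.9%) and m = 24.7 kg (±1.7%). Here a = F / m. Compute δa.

a is a product of powers, so relative uncertainties combine in quadrature:
  (1·δF/F)² = (1×0.0390)² = 0.00152;  (-1·δm/m)² = (-1×0.0170)² = 0.000289
δa/a = √(0.00181) = 0.0425
a = 7.81 m/s^2, so δa = 0.0425 × 7.81 = 0.332 m/s^2.

0.332 m/s^2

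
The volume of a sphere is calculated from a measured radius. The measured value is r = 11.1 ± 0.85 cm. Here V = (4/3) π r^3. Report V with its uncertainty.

V ∝ r^3, so δV/V = |3| · δr/r = 3 × 0.0766 = 0.230.
V = 5730 cm^3, so δV = 0.230 × 5730 = 1320 cm^3.

5730 ± 1320 cm^3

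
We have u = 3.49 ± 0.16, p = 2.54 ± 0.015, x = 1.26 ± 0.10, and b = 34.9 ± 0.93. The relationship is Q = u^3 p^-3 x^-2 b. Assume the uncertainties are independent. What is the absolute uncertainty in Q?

12.1

Products/powers → add relative errors in quadrature, weighted by exponent:
  (3·δu/u)² = (3×0.0458)² = 0.0189;  (-3·δp/p)² = (-3×0.00591)² = 0.000314;  (-2·δx/x)² = (-2×0.0794)² = 0.0252;  (1·δb/b)² = (1×0.0266)² = 0.000710
δQ/Q = √(0.0451) = 0.212
Q = 57.0, so δQ = 0.212 × 57.0 = 12.1.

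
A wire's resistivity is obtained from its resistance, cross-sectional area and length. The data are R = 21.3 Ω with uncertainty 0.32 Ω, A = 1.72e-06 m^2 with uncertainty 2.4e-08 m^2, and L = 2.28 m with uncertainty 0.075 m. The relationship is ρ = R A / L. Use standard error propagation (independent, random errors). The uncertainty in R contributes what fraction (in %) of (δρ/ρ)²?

(δρ/ρ)² = (1·δR/R)² + (1·δA/A)² + (-1·δL/L)²
  R term: (1×0.0150)² = 0.000226
  A term: (1×0.0140)² = 0.000195
  L term: (-1×0.0329)² = 0.00108
Total = 0.00150. Share from R = 0.000226/0.00150 = 0.150.

15.0%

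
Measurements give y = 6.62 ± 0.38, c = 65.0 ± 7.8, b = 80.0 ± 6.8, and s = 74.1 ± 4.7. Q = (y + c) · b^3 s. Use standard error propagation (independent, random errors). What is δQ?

7.73e+08

Let u = y + c = 71.6. δu = √(δy² + δc²) = √(0.144 + 60.8) = 7.81, so δu/u = 0.109.
Q is then a monomial in u, b, s:
δQ/Q = √((δu/u)² + (3·δb/b)² + (1·δs/s)²) = √(0.0119 + 0.0650 + 0.00402) = 0.284
Q = 2.72e+09, so δQ = 0.284 × 2.72e+09 = 7.73e+08.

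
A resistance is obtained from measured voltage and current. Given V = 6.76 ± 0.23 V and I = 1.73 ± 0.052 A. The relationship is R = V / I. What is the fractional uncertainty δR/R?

R is a product of powers, so relative uncertainties combine in quadrature:
  (1·δV/V)² = (1×0.0340)² = 0.00116;  (-1·δI/I)² = (-1×0.0301)² = 0.000903
δR/R = √(0.00206) = 0.0454

0.0454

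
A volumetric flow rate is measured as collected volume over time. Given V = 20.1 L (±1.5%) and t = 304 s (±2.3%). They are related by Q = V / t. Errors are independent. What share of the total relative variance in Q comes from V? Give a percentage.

29.8%

(δQ/Q)² = (1·δV/V)² + (-1·δt/t)²
  V term: (1×0.0150)² = 0.000225
  t term: (-1×0.0230)² = 0.000529
Total = 0.000754. Share from V = 0.000225/0.000754 = 0.298.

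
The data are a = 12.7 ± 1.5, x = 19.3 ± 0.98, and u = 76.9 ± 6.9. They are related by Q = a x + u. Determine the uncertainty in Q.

32.3

Let p = a·x = 245. δp/p = √((1·δa/a)² + (1·δx/x)²) = √(0.0140 + 0.00258) = 0.129, so δp = 31.5.
Q = p + u: δQ = √(δp² + δu²) = √(993 + 47.6) = 32.3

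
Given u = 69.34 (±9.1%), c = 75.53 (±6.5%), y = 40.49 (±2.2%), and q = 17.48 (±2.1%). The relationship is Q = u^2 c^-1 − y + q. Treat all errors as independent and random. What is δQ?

Let p = u^2·c^-1 = 63.66. δp/p = √((2·δu/u)² + (-1·δc/c)²) = √(0.0331 + 0.00423) = 0.193, so δp = 12.3.
Q = p − y + q: δQ = √(δp² + δy² + δq²) = √(151 + 0.793 + 0.135) = 12.3

12.3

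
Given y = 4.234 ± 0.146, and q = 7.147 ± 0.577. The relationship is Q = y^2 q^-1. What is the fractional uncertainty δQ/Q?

For a monomial Q ∝ y^2, q^-1, fractional errors add in quadrature:
  (2·δy/y)² = (2×0.0345)² = 0.00476;  (-1·δq/q)² = (-1×0.0807)² = 0.00652
δQ/Q = √(0.0113) = 0.106

0.106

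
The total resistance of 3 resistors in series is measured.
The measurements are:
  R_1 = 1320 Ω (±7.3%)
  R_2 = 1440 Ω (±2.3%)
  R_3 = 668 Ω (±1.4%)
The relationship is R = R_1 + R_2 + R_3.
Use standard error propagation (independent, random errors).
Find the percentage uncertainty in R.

2.98%

Sums and differences: (δR)² = Σ (cᵢ δxᵢ)².
  (δR_1)² = 9290;  (δR_2)² = 1100;  (δR_3)² = 87.5
δR = √(10500) = 102 Ω
R = 3430 Ω, so δR/R = 102/3430 = 0.0298.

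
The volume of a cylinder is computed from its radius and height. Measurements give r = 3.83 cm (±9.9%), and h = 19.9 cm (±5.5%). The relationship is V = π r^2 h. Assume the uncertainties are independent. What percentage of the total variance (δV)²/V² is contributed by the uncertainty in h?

(δV/V)² = (2·δr/r)² + (1·δh/h)²
  r term: (2×0.0990)² = 0.0392
  h term: (1×0.0550)² = 0.00303
Total = 0.0422. Share from h = 0.00303/0.0422 = 0.0716.

7.16%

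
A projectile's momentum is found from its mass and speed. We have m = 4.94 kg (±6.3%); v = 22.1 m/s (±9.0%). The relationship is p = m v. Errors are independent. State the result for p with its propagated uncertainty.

Each factor contributes (exponent × relative error)² to (δp/p)²:
  (1·δm/m)² = (1×0.0630)² = 0.00397;  (1·δv/v)² = (1×0.0900)² = 0.00810
δp/p = √(0.0121) = 0.110
p = 109 kg·m/s, so δp = 0.110 × 109 = 12.0 kg·m/s.

109 ± 12.0 kg·m/s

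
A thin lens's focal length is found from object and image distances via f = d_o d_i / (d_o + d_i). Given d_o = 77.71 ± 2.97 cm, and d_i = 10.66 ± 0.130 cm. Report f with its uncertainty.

9.374 ± 0.109 cm

∂f/∂d_o = (d_i/(d_o+d_i))² = 0.0146;  ∂f/∂d_i = (d_o/(d_o+d_i))² = 0.773
δf = √((∂f/∂d_o · δd_o)² + (∂f/∂d_i · δd_i)²) = √(0.00187 + 0.0101) = 0.109 cm
f = 9.374 cm.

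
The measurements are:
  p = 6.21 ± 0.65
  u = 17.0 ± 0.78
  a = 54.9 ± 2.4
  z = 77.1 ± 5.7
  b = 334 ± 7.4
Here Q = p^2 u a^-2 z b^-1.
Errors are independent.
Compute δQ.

Relative error in a monomial: (δQ/Q)² = Σ (nᵢ · δxᵢ/xᵢ)².
  (2·δp/p)² = (2×0.105)² = 0.0438;  (1·δu/u)² = (1×0.0459)² = 0.00211;  (-2·δa/a)² = (-2×0.0437)² = 0.00764;  (1·δz/z)² = (1×0.0739)² = 0.00547;  (-1·δb/b)² = (-1×0.0222)² = 0.000491
δQ/Q = √(0.0595) = 0.244
Q = 0.0502, so δQ = 0.244 × 0.0502 = 0.0123.

0.0123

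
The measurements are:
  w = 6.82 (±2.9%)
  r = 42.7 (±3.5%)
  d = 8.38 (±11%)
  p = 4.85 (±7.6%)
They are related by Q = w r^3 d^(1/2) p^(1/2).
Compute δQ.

4.33e+05

Since Q is a product/quotient, work with relative uncertainties:
  (1·δw/w)² = (1×0.0290)² = 0.000841;  (3·δr/r)² = (3×0.0350)² = 0.0110;  (½·δd/d)² = (0.5×0.110)² = 0.00302;  (½·δp/p)² = (0.5×0.0760)² = 0.00144
δQ/Q = √(0.0163) = 0.128
Q = 3.39e+06, so δQ = 0.128 × 3.39e+06 = 4.33e+05.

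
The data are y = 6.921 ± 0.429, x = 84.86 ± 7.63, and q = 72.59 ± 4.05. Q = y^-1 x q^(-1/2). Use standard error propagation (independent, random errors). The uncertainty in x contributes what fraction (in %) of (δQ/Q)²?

63.6%

(δQ/Q)² = (-1·δy/y)² + (1·δx/x)² + (−½·δq/q)²
  y term: (-1×0.0620)² = 0.00384
  x term: (1×0.0899)² = 0.00808
  q term: (-0.5×0.0558)² = 0.000778
Total = 0.0127. Share from x = 0.00808/0.0127 = 0.636.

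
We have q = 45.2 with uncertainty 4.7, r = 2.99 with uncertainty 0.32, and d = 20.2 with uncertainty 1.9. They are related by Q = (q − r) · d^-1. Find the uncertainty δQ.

Let u = q − r = 42.2. δu = √(δq² + δr²) = √(22.1 + 0.102) = 4.71, so δu/u = 0.112.
Q is then a monomial in u, d:
δQ/Q = √((δu/u)² + (-1·δd/d)²) = √(0.0125 + 0.00885) = 0.146
Q = 2.09, so δQ = 0.146 × 2.09 = 0.305.

0.305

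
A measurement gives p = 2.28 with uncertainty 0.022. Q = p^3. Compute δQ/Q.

Q ∝ p^3, so δQ/Q = |3| · δp/p = 3 × 0.00965 = 0.0289.

0.0289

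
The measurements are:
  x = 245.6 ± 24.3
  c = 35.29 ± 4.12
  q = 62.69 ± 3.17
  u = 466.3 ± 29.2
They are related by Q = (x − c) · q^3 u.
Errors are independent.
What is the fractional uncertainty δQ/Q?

Let w = x − c = 210.3. δw = √(δx² + δc²) = √(590 + 17.0) = 24.6, so δw/w = 0.117.
Q is then a monomial in w, q, u:
δQ/Q = √((δw/w)² + (3·δq/q)² + (1·δu/u)²) = √(0.0137 + 0.0230 + 0.00392) = 0.202

0.202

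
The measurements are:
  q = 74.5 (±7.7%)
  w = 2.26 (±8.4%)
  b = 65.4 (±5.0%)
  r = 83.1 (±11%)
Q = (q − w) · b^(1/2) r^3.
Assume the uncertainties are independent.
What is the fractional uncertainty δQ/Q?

0.340

Let u = q − w = 72.2. δu = √(δq² + δw²) = √(32.9 + 0.0360) = 5.74, so δu/u = 0.0795.
Q is then a monomial in u, b, r:
δQ/Q = √((δu/u)² + (½·δb/b)² + (3·δr/r)²) = √(0.00631 + 0.000625 + 0.109) = 0.340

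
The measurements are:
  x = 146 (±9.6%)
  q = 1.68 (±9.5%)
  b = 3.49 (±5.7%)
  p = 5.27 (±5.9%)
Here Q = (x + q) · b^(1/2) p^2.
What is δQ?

1180

Let u = x + q = 148. δu = √(δx² + δq²) = √(196 + 0.0255) = 14.0, so δu/u = 0.0949.
Q is then a monomial in u, b, p:
δQ/Q = √((δu/u)² + (½·δb/b)² + (2·δp/p)²) = √(0.00901 + 0.000812 + 0.0139) = 0.154
Q = 7660, so δQ = 0.154 × 7660 = 1180.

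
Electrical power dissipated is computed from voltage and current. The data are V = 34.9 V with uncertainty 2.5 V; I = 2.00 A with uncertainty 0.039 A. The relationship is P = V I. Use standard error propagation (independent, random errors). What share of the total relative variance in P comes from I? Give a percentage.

(δP/P)² = (1·δV/V)² + (1·δI/I)²
  V term: (1×0.0716)² = 0.00513
  I term: (1×0.0195)² = 0.000380
Total = 0.00551. Share from I = 0.000380/0.00551 = 0.0690.

6.90%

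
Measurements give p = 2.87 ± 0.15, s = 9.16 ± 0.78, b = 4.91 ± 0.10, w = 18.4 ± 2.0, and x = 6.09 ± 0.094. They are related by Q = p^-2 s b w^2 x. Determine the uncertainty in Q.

Relative error in a monomial: (δQ/Q)² = Σ (nᵢ · δxᵢ/xᵢ)².
  (-2·δp/p)² = (-2×0.0523)² = 0.0109;  (1·δs/s)² = (1×0.0852)² = 0.00725;  (1·δb/b)² = (1×0.0204)² = 0.000415;  (2·δw/w)² = (2×0.109)² = 0.0473;  (1·δx/x)² = (1×0.0154)² = 0.000238
δQ/Q = √(0.0661) = 0.257
Q = 11300, so δQ = 0.257 × 11300 = 2890.

2890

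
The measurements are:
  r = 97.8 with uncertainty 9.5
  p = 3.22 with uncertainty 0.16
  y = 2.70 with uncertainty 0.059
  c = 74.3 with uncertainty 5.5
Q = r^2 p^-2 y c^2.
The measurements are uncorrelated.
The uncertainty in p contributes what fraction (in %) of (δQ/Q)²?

14.1%

(δQ/Q)² = (2·δr/r)² + (-2·δp/p)² + (1·δy/y)² + (2·δc/c)²
  r term: (2×0.0971)² = 0.0377
  p term: (-2×0.0497)² = 0.00988
  y term: (1×0.0219)² = 0.000478
  c term: (2×0.0740)² = 0.0219
Total = 0.0700. Share from p = 0.00988/0.0700 = 0.141.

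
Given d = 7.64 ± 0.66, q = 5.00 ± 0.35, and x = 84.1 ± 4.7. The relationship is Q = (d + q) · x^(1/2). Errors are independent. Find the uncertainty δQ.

Let u = d + q = 12.6. δu = √(δd² + δq²) = √(0.436 + 0.122) = 0.747, so δu/u = 0.0591.
Q is then a monomial in u, x:
δQ/Q = √((δu/u)² + (½·δx/x)²) = √(0.00349 + 0.000781) = 0.0654
Q = 116, so δQ = 0.0654 × 116 = 7.58.

7.58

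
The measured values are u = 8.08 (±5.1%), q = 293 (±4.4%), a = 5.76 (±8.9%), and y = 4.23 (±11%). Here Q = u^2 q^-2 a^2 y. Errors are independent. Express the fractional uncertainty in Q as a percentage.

24.9%

For a monomial Q ∝ u^2, q^-2, a^2, y, fractional errors add in quadrature:
  (2·δu/u)² = (2×0.0510)² = 0.0104;  (-2·δq/q)² = (-2×0.0440)² = 0.00774;  (2·δa/a)² = (2×0.0890)² = 0.0317;  (1·δy/y)² = (1×0.110)² = 0.0121
δQ/Q = √(0.0619) = 0.249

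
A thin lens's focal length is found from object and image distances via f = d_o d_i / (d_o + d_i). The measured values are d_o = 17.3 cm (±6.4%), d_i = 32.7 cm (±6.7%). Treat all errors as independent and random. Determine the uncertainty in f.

∂f/∂d_o = (d_i/(d_o+d_i))² = 0.428;  ∂f/∂d_i = (d_o/(d_o+d_i))² = 0.120
δf = √((∂f/∂d_o · δd_o)² + (∂f/∂d_i · δd_i)²) = √(0.224 + 0.0688) = 0.541 cm

0.541 cm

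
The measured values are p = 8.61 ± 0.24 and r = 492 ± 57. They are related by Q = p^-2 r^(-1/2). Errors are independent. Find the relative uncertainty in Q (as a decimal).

0.0804

Since Q is a product/quotient, work with relative uncertainties:
  (-2·δp/p)² = (-2×0.0279)² = 0.00311;  (−½·δr/r)² = (-0.5×0.116)² = 0.00336
δQ/Q = √(0.00646) = 0.0804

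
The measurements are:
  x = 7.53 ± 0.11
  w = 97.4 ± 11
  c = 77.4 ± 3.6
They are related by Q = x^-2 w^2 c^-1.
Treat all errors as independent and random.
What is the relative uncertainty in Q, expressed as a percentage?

Each factor contributes (exponent × relative error)² to (δQ/Q)²:
  (-2·δx/x)² = (-2×0.0146)² = 0.000854;  (2·δw/w)² = (2×0.113)² = 0.0510;  (-1·δc/c)² = (-1×0.0465)² = 0.00216
δQ/Q = √(0.0540) = 0.232

23.2%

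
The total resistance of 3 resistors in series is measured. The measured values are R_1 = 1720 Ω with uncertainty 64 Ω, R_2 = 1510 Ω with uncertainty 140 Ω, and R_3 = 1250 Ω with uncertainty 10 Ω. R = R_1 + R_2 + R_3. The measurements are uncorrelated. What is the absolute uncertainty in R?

Absolute uncertainties add in quadrature for a linear combination:
  (δR_1)² = 4100;  (δR_2)² = 19600;  (δR_3)² = 100
δR = √(23800) = 154 Ω

154 Ω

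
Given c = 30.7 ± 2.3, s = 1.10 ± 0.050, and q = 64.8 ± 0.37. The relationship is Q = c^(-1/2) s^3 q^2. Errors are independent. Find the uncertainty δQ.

143

Products/powers → add relative errors in quadrature, weighted by exponent:
  (−½·δc/c)² = (-0.5×0.0749)² = 0.00140;  (3·δs/s)² = (3×0.0455)² = 0.0186;  (2·δq/q)² = (2×0.00571)² = 0.000130
δQ/Q = √(0.0201) = 0.142
Q = 1010, so δQ = 0.142 × 1010 = 143.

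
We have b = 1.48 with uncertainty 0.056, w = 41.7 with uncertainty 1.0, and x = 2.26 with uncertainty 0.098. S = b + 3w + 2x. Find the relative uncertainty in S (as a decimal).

0.0229

Absolute uncertainties add in quadrature for a linear combination:
  (δb)² = 0.00314;  (3·δw)² = 9.00;  (2·δx)² = 0.0384
δS = √(9.04) = 3.01
S = 131, so δS/S = 3.01/131 = 0.0229.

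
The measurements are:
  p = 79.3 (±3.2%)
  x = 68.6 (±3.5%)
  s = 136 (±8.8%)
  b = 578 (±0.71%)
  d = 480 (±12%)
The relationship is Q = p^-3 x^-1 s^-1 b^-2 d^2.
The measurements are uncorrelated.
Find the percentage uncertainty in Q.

Relative error in a monomial: (δQ/Q)² = Σ (nᵢ · δxᵢ/xᵢ)².
  (-3·δp/p)² = (-3×0.0320)² = 0.00922;  (-1·δx/x)² = (-1×0.0350)² = 0.00123;  (-1·δs/s)² = (-1×0.0880)² = 0.00774;  (-2·δb/b)² = (-2×0.00710)² = 0.000202;  (2·δd/d)² = (2×0.120)² = 0.0576
δQ/Q = √(0.0760) = 0.276

27.6%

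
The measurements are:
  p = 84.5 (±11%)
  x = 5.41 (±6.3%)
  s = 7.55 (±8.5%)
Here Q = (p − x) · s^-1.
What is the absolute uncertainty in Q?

1.52

Let u = p − x = 79.1. δu = √(δp² + δx²) = √(86.4 + 0.116) = 9.30, so δu/u = 0.118.
Q is then a monomial in u, s:
δQ/Q = √((δu/u)² + (-1·δs/s)²) = √(0.0138 + 0.00723) = 0.145
Q = 10.5, so δQ = 0.145 × 10.5 = 1.52.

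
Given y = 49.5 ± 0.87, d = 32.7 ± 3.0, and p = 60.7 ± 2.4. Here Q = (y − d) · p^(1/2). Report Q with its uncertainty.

131 ± 24.5

Let u = y − d = 16.8. δu = √(δy² + δd²) = √(0.757 + 9.00) = 3.12, so δu/u = 0.186.
Q is then a monomial in u, p:
δQ/Q = √((δu/u)² + (½·δp/p)²) = √(0.0346 + 0.000391) = 0.187
Q = 131, so δQ = 0.187 × 131 = 24.5.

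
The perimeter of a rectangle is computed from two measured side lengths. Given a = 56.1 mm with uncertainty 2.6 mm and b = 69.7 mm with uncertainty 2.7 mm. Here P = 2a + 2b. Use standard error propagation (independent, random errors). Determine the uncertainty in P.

7.50 mm

P is a linear combination, so absolute uncertainties add in quadrature:
  (2·δa)² = 27.0;  (2·δb)² = 29.2
δP = √(56.2) = 7.50 mm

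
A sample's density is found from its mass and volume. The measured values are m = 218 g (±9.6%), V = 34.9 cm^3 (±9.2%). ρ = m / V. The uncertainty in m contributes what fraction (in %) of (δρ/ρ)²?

(δρ/ρ)² = (1·δm/m)² + (-1·δV/V)²
  m term: (1×0.0960)² = 0.00922
  V term: (-1×0.0920)² = 0.00846
Total = 0.0177. Share from m = 0.00922/0.0177 = 0.521.

52.1%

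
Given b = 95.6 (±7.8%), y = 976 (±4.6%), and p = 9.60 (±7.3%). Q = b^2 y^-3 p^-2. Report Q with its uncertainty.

Each factor contributes (exponent × relative error)² to (δQ/Q)²:
  (2·δb/b)² = (2×0.0780)² = 0.0243;  (-3·δy/y)² = (-3×0.0460)² = 0.0190;  (-2·δp/p)² = (-2×0.0730)² = 0.0213
δQ/Q = √(0.0647) = 0.254
Q = 1.07e-07, so δQ = 0.254 × 1.07e-07 = 2.71e-08.

(1.07 ± 0.271) × 10^-7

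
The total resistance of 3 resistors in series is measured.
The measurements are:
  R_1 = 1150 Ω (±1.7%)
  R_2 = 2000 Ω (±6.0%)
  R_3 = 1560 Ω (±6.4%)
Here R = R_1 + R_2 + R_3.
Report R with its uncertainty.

4710 ± 157 Ω

Absolute uncertainties add in quadrature for a linear combination:
  (δR_1)² = 382;  (δR_2)² = 14400;  (δR_3)² = 9970
δR = √(24800) = 157 Ω
R = 4710 Ω.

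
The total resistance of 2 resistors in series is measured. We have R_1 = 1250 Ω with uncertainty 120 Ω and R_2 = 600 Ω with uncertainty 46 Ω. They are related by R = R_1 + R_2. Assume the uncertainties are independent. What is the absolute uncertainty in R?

Sums and differences: (δR)² = Σ (cᵢ δxᵢ)².
  (δR_1)² = 14400;  (δR_2)² = 2120
δR = √(16500) = 129 Ω

129 Ω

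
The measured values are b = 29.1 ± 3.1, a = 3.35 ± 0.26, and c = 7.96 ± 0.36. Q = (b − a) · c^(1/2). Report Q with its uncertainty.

72.6 ± 8.93

Let u = b − a = 25.8. δu = √(δb² + δa²) = √(9.61 + 0.0676) = 3.11, so δu/u = 0.121.
Q is then a monomial in u, c:
δQ/Q = √((δu/u)² + (½·δc/c)²) = √(0.0146 + 0.000511) = 0.123
Q = 72.6, so δQ = 0.123 × 72.6 = 8.93.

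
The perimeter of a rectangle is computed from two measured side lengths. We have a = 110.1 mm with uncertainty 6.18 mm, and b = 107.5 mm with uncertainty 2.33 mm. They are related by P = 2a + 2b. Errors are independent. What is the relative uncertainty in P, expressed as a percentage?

Absolute uncertainties add in quadrature for a linear combination:
  (2·δa)² = 153;  (2·δb)² = 21.7
δP = √(174) = 13.2 mm
P = 435.2 mm, so δP/P = 13.2/435.2 = 0.0304.

3.04%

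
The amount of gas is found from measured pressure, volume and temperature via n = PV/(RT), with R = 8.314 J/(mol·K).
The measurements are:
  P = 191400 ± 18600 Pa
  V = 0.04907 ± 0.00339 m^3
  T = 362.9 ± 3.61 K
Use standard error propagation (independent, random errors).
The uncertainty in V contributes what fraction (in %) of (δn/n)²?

(δn/n)² = (1·δP/P)² + (1·δV/V)² + (-1·δT/T)²
  P term: (1×0.0972)² = 0.00944
  V term: (1×0.0691)² = 0.00477
  T term: (-1×0.00995)² = 9.9e-05
Total = 0.0143. Share from V = 0.00477/0.0143 = 0.333.

33.3%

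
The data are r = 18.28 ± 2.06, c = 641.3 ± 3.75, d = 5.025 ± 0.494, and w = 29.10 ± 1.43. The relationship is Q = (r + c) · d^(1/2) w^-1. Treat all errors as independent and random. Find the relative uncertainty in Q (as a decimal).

Let u = r + c = 659.6. δu = √(δr² + δc²) = √(4.24 + 14.1) = 4.28, so δu/u = 0.00649.
Q is then a monomial in u, d, w:
δQ/Q = √((δu/u)² + (½·δd/d)² + (-1·δw/w)²) = √(4.21e-05 + 0.00242 + 0.00241) = 0.0698

0.0698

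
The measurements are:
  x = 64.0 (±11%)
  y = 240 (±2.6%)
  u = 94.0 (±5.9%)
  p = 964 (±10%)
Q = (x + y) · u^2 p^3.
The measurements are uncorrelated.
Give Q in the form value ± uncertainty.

Let w = x + y = 304. δw = √(δx² + δy²) = √(49.6 + 38.9) = 9.41, so δw/w = 0.0309.
Q is then a monomial in w, u, p:
δQ/Q = √((δw/w)² + (2·δu/u)² + (3·δp/p)²) = √(0.000958 + 0.0139 + 0.0900) = 0.324
Q = 2.41e+15, so δQ = 0.324 × 2.41e+15 = 7.79e+14.

(2.41 ± 0.779) × 10^15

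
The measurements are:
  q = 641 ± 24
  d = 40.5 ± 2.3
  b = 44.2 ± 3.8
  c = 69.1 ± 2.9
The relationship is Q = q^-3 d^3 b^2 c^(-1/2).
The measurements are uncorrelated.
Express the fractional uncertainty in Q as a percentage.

26.8%

Each factor contributes (exponent × relative error)² to (δQ/Q)²:
  (-3·δq/q)² = (-3×0.0374)² = 0.0126;  (3·δd/d)² = (3×0.0568)² = 0.0290;  (2·δb/b)² = (2×0.0860)² = 0.0296;  (−½·δc/c)² = (-0.5×0.0420)² = 0.000440
δQ/Q = √(0.0716) = 0.268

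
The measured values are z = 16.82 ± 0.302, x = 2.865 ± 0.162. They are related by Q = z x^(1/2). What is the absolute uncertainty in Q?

0.954

Products/powers → add relative errors in quadrature, weighted by exponent:
  (1·δz/z)² = (1×0.0180)² = 0.000322;  (½·δx/x)² = (0.5×0.0565)² = 0.000799
δQ/Q = √(0.00112) = 0.0335
Q = 28.47, so δQ = 0.0335 × 28.47 = 0.954.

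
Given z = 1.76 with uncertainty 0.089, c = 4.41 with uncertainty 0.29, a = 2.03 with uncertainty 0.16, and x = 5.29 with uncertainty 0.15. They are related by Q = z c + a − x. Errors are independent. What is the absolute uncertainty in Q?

0.680

Let p = z·c = 7.76. δp/p = √((1·δz/z)² + (1·δc/c)²) = √(0.00256 + 0.00432) = 0.0830, so δp = 0.644.
Q = p + a − x: δQ = √(δp² + δa² + δx²) = √(0.415 + 0.0256 + 0.0225) = 0.680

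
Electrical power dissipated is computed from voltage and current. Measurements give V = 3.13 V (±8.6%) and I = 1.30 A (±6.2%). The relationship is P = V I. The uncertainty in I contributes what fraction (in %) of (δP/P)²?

(δP/P)² = (1·δV/V)² + (1·δI/I)²
  V term: (1×0.0860)² = 0.00740
  I term: (1×0.0620)² = 0.00384
Total = 0.0112. Share from I = 0.00384/0.0112 = 0.342.

34.2%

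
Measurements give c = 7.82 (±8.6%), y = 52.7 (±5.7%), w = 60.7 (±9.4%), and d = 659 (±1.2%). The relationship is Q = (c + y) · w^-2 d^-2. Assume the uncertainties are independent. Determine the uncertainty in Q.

Let u = c + y = 60.5. δu = √(δc² + δy²) = √(0.452 + 9.02) = 3.08, so δu/u = 0.0509.
Q is then a monomial in u, w, d:
δQ/Q = √((δu/u)² + (-2·δw/w)² + (-2·δd/d)²) = √(0.00259 + 0.0353 + 0.000576) = 0.196
Q = 3.78e-08, so δQ = 0.196 × 3.78e-08 = 7.42e-09.

7.42e-09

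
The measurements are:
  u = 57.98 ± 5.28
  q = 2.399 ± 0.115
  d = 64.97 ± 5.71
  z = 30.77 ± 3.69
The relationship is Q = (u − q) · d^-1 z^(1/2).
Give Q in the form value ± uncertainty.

Let w = u − q = 55.58. δw = √(δu² + δq²) = √(27.9 + 0.0132) = 5.28, so δw/w = 0.0950.
Q is then a monomial in w, d, z:
δQ/Q = √((δw/w)² + (-1·δd/d)² + (½·δz/z)²) = √(0.00903 + 0.00772 + 0.00360) = 0.143
Q = 4.745, so δQ = 0.143 × 4.745 = 0.677.

4.745 ± 0.677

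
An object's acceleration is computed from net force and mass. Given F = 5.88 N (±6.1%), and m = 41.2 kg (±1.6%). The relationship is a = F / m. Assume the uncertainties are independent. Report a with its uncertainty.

Since a is a product/quotient, work with relative uncertainties:
  (1·δF/F)² = (1×0.0610)² = 0.00372;  (-1·δm/m)² = (-1×0.0160)² = 0.000256
δa/a = √(0.00398) = 0.0631
a = 0.143 m/s^2, so δa = 0.0631 × 0.143 = 0.00900 m/s^2.

0.143 ± 0.00900 m/s^2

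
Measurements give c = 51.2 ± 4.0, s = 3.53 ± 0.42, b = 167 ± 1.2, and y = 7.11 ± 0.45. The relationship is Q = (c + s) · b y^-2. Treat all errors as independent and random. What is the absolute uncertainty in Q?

26.5

Let u = c + s = 54.7. δu = √(δc² + δs²) = √(16.0 + 0.176) = 4.02, so δu/u = 0.0735.
Q is then a monomial in u, b, y:
δQ/Q = √((δu/u)² + (1·δb/b)² + (-2·δy/y)²) = √(0.00540 + 5.16e-05 + 0.0160) = 0.147
Q = 181, so δQ = 0.147 × 181 = 26.5.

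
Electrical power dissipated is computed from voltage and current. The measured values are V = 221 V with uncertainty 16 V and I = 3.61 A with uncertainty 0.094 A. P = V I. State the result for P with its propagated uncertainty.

798 ± 61.4 W

Relative error in a monomial: (δP/P)² = Σ (nᵢ · δxᵢ/xᵢ)².
  (1·δV/V)² = (1×0.0724)² = 0.00524;  (1·δI/I)² = (1×0.0260)² = 0.000678
δP/P = √(0.00592) = 0.0769
P = 798 W, so δP = 0.0769 × 798 = 61.4 W.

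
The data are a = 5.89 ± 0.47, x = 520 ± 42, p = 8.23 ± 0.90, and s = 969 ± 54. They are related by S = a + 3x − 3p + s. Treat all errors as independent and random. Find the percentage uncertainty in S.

Sums and differences: (δS)² = Σ (cᵢ δxᵢ)².
  (δa)² = 0.221;  (3·δx)² = 15900;  (3·δp)² = 7.29;  (δs)² = 2920
δS = √(18800) = 137
S = 2510, so δS/S = 137/2510 = 0.0546.

5.46%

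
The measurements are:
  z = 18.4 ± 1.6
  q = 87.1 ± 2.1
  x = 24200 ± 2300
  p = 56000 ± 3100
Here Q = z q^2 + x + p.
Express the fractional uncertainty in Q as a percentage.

6.55%

Let w = z·q^2 = 1.4e+05. δw/w = √((1·δz/z)² + (2·δq/q)²) = √(0.00756 + 0.00233) = 0.0994, so δw = 13900.
Q = w + x + p: δQ = √(δw² + δx² + δp²) = √(1.93e+08 + 5.29e+06 + 9.61e+06) = 14400
Q = 2.2e+05, so δQ/Q = 14400/2.2e+05 = 0.0655.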